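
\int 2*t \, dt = t^2 + C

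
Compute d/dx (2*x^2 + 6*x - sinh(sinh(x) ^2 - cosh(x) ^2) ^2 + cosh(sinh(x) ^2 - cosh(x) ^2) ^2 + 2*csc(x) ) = 4*x - 2*cot(x)*csc(x) + 6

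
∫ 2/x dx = 2*log(3*x) + C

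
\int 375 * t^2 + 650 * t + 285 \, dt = 125*t^3 + 325*t^2 + 285*t + C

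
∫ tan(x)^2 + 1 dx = tan(x) + C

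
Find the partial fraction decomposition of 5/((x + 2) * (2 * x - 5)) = 10/(9*(2*x - 5)) - 5/(9*(x + 2))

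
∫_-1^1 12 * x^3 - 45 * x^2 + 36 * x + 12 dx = -6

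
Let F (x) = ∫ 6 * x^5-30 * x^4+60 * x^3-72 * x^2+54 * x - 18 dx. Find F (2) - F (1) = -3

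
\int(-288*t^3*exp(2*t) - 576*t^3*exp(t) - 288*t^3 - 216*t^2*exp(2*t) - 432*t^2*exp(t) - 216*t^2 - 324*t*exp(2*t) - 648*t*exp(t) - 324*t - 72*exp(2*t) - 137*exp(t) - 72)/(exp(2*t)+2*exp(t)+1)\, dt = (-2*(exp(t) + 1)*(12*t^2 + 6*t + (6*t^2 + 3*t + 5)^2 + 9) + 7*exp(t))/(exp(t) + 1) + C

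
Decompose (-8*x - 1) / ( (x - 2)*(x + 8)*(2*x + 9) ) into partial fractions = -20/(13*(2*x + 9)) + 9/(10*(x + 8)) - 17/(130*(x - 2))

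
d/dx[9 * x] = 9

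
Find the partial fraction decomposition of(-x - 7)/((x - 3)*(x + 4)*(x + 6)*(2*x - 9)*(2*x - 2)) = -92/(7497*(2*x - 9)) - 1/(5292*(x + 6)) + 3/(2380*(x + 4)) - 2/(245*(x - 1)) + 5/(378*(x - 3))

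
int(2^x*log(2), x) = 2^x + C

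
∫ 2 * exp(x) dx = 2*exp(x) + C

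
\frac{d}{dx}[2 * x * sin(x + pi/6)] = 2*x*cos(x + pi/6) + 2*sin(x + pi/6)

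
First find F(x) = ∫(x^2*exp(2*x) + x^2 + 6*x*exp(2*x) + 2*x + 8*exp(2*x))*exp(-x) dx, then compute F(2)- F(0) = -16*exp(-2) + 16*exp(2)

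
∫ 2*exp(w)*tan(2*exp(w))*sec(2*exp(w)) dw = sec(2*exp(w)) + C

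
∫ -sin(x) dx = cos(x) + C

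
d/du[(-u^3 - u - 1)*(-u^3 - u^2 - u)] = 6*u^5 + 5*u^4 + 8*u^3 + 6*u^2 + 4*u + 1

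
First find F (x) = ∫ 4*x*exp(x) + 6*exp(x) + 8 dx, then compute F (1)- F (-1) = 2*exp(-1) + 16 + 6*E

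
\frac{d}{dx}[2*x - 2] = 2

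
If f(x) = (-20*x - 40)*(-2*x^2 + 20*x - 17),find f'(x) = 120*x^2 - 640*x - 460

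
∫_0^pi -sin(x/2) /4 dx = -1/2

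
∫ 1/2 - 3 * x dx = -3*x^2/2 + x/2 + C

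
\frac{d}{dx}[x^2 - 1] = 2*x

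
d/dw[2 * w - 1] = 2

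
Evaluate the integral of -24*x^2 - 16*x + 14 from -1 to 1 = 12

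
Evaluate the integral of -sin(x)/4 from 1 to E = cos(E)/4 - cos(1)/4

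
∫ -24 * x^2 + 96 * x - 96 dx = -8*x^3 + 48*x^2 - 96*x + C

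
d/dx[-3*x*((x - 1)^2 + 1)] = -9*x^2 + 12*x - 6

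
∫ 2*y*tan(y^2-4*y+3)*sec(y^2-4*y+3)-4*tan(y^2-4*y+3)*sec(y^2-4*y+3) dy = sec((y - 2)^2 - 1) + C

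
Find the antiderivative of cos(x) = sin(x) + C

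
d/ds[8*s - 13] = 8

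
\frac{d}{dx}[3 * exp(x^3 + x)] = 9*x^2*exp(x^3 + x) + 3*exp(x^3 + x)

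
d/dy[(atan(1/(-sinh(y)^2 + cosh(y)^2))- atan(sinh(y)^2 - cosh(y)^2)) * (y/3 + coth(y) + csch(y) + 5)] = -pi*(-cosh(y)^2/2 + 3*cosh(y)/2 + 2)/(3*sinh(y)^2)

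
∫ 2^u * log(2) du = 2^u + C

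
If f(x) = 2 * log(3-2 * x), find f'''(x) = 32/(8*x^3 - 36*x^2 + 54*x - 27)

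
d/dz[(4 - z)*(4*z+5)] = 11 - 8*z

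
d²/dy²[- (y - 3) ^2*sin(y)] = y^2*sin(y) - 6*y*sin(y) - 4*y*cos(y) + 7*sin(y) + 12*cos(y)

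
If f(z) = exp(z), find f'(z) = exp(z)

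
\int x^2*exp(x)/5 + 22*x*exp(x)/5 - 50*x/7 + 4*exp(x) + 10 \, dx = x*(-125*x + 7*(x + 20)*exp(x) + 350)/35 + C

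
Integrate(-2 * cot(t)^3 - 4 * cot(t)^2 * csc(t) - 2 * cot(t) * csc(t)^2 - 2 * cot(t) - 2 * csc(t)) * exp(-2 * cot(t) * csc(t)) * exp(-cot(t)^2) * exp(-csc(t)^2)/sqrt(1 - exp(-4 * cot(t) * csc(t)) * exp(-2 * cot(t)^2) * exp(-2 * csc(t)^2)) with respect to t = asec(exp((cot(t) + csc(t))^2)) + C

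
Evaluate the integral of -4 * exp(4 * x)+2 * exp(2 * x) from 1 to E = -exp(4*E) - exp(2) + exp(4) + exp(2*E)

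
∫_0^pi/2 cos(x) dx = 1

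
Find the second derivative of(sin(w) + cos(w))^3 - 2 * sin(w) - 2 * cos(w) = sqrt(2)*(sin(w + pi/4) + 9*cos(3*w + pi/4))/2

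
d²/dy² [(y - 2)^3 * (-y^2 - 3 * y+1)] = -20*y^3 + 36*y^2 + 42*y - 68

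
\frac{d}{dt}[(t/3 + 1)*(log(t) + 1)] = (t*log(t) + 2*t + 3)/(3*t)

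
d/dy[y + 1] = 1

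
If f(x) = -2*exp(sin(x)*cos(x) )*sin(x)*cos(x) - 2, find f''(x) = (-3*(1 - cos(2*x))^2*sin(2*x)/4 - 6*(1 - cos(2*x))^2 - (cos(2*x) + 1)^2*sin(2*x)/4 + 5*sin(2*x) - sin(4*x)/2 - 12*cos(2*x) + 8)*exp(sin(2*x)/2)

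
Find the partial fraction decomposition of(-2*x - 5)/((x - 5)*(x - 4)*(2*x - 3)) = -32/(35*(2*x - 3)) + 13/(5*(x - 4)) - 15/(7*(x - 5))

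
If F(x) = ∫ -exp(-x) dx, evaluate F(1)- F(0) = -1 + exp(-1)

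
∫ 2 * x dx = x^2 + C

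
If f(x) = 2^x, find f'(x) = 2^x*log(2)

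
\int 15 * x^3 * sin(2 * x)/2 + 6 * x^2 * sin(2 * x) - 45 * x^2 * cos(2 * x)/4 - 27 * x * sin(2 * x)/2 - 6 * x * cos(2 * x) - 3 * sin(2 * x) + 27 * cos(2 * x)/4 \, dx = (-15*x^3/4 - 3*x^2 + 27*x/4 + 3/2)*cos(2*x) + C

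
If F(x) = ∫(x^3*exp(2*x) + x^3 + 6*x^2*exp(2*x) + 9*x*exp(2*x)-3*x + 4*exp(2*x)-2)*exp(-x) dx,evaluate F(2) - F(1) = -8*E - 27*exp(-2) + 8*exp(-1) + 27*exp(2)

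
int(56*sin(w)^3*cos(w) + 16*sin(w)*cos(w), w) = (14*sin(w)^2 + 8)*sin(w)^2 + C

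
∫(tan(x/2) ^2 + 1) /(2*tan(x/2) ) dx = log(tan(x/2)) + C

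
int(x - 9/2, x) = x^2/2 - 9*x/2 + C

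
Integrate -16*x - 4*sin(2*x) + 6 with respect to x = -8*x^2 + 6*x + 2*cos(2*x) + C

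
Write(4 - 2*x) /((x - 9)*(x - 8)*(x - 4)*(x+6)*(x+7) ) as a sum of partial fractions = 3/(440*(x + 7)) - 4/(525*(x + 6)) - 1/(550*(x - 4)) + 1/(70*(x - 8)) - 7/(600*(x - 9))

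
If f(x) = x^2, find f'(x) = 2*x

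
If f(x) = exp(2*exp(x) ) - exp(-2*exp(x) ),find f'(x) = (2*exp(x) + 2*exp(x + 4*exp(x)))*exp(-2*exp(x))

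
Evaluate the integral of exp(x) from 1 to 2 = -E + exp(2)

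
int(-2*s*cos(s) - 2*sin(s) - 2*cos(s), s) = (-2*s - 2)*sin(s) + C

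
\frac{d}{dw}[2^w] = 2^w*log(2)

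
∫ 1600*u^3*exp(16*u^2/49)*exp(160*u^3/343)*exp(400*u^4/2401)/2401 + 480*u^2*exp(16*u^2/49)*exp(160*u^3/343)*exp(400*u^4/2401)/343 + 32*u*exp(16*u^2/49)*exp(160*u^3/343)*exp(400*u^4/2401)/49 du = exp(16*u^2*(5*u + 7)^2/2401) + C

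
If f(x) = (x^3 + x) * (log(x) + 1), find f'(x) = 3*x^2*log(x) + 4*x^2 + log(x) + 2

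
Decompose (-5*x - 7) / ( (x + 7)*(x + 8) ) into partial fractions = -33/(x + 8) + 28/(x + 7)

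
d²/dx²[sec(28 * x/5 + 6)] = 1568*tan(28*x/5 + 6)^2*sec(28*x/5 + 6)/25 + 784*sec(28*x/5 + 6)/25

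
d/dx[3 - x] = -1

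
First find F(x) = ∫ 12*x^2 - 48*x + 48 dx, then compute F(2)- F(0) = 32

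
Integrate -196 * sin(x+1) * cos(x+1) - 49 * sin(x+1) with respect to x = 49*cos(x + 1) + 49*cos(2*x + 2) + 49 + C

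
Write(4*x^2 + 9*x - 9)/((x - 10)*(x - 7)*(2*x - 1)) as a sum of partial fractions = -14/(247*(2*x - 1)) - 250/(39*(x - 7)) + 481/(57*(x - 10))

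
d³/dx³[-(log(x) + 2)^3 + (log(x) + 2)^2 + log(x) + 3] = (-6*log(x)^2 - 2*log(x) + 10)/x^3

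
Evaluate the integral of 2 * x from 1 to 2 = 3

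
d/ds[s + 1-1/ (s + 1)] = (s^2 + 2*s + 2)/(s^2 + 2*s + 1)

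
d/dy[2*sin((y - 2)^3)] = 6*(y - 2)^2*cos(y^3 - 6*y^2 + 12*y - 8)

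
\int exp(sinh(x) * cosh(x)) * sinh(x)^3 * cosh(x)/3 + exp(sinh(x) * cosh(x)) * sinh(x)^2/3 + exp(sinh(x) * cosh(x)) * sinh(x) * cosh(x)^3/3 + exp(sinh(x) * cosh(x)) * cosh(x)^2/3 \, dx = exp(sinh(2*x)/2)*sinh(2*x)/6 + C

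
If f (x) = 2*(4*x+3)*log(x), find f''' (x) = (12 - 8*x)/x^3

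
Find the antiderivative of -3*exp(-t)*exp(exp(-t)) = 3*exp(exp(-t)) + C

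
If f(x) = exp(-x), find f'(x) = -exp(-x)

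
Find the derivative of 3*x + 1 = 3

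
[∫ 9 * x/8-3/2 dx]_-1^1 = -3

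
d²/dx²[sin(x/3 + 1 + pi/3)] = -sin(x/3 + 1 + pi/3)/9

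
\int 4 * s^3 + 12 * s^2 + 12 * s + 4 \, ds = s^4 + 4*s^3 + 6*s^2 + 4*s + C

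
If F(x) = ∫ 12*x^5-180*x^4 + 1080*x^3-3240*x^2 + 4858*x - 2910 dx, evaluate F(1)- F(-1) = -8052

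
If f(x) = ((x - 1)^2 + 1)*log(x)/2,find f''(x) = (2*x^2*log(x) + 3*x^2 - 2*x - 2)/(2*x^2)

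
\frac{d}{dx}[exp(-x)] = -exp(-x)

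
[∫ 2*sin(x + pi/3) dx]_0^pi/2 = 1 + sqrt(3)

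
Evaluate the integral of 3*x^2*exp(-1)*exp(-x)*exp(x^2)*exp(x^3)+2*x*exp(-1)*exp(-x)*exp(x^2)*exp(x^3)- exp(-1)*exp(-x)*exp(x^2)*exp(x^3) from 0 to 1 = 1 - exp(-1)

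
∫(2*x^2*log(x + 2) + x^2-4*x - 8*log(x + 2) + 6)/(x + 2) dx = ((x - 2)^2 + 2)*log(x + 2) + C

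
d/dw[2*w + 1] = 2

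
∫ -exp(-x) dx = exp(-x) + C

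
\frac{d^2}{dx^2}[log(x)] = -1/x^2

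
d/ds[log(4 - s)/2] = 1/(2*s - 8)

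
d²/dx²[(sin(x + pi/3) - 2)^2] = -sqrt(3)*sin(2*x) + 4*sin(x + pi/3) - cos(2*x)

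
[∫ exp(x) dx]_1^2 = -E + exp(2)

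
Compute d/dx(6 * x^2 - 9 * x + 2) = 12*x - 9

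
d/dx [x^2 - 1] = 2*x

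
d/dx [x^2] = 2*x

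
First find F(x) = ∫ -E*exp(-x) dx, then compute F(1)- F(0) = 1 - E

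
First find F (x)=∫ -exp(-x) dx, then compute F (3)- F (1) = -exp(-1) + exp(-3)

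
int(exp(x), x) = exp(x) + C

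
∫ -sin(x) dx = cos(x) + C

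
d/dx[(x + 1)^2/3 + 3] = 2*x/3 + 2/3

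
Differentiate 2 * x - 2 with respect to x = 2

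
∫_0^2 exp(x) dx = -1 + exp(2)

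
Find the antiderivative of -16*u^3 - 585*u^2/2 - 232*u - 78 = -4*u^4 - 195*u^3/2 - 116*u^2 - 78*u + C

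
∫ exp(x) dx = exp(x) + C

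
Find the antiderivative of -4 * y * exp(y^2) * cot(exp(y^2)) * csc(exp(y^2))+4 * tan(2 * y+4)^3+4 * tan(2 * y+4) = tan(2*y + 4)^2 + 2*csc(exp(y^2)) + C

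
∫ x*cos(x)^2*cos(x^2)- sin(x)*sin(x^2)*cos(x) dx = sin(x^2)*cos(x)^2/2 + C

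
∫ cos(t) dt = sin(t) + C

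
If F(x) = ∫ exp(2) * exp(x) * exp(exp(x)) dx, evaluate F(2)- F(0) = -exp(3) + exp(2 + exp(2))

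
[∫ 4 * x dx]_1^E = -2 + 2*exp(2)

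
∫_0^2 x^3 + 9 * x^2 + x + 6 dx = 42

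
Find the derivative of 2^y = 2^y*log(2)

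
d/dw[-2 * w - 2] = -2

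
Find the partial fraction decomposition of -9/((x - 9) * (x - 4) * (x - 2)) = -9/(14*(x - 2)) + 9/(10*(x - 4)) - 9/(35*(x - 9))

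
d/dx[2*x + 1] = 2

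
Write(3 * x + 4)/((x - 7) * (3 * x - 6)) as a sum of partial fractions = -2/(3*(x - 2)) + 5/(3*(x - 7))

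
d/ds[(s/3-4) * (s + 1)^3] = 4*s^3/3 - 9*s^2 - 22*s - 35/3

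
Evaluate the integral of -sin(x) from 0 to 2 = -1 + cos(2)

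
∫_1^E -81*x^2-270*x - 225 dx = (-3*E - 5)^3 + 512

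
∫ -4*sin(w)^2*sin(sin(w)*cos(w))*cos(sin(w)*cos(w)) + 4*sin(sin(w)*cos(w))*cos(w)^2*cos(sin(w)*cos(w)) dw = 2*sin(sin(2*w)/2)^2 + C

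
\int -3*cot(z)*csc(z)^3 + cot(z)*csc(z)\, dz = csc(z)/tan(z)^2 + C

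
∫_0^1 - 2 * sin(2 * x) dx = -1 + cos(2)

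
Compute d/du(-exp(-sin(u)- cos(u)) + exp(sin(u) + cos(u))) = sqrt(2)*(exp(2*sin(u))*exp(2*cos(u)) + 1)*exp(-sqrt(2)*sin(u + pi/4))*cos(u + pi/4)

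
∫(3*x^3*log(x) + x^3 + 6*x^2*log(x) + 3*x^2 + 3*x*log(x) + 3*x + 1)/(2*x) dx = (x + 1)^3*log(x)/2 + C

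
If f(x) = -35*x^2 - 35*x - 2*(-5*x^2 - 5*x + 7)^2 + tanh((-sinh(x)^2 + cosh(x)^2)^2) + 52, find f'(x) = -200*x^3 - 300*x^2 + 110*x + 105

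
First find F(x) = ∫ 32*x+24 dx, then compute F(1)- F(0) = 40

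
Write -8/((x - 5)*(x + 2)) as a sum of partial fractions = 8/(7*(x + 2)) - 8/(7*(x - 5))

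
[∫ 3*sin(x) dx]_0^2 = 3 - 3*cos(2)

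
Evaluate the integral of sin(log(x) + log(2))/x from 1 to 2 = -cos(log(4)) + cos(log(2))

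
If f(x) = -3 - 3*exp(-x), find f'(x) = 3*exp(-x)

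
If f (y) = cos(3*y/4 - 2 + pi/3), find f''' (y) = 27*sin(3*y/4 - 2 + pi/3)/64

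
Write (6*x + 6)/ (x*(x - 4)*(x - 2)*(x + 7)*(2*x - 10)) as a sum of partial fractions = -1/(462*(x + 7)) + 1/(12*(x - 2)) - 15/(88*(x - 4)) + 1/(10*(x - 5)) - 3/(280*x)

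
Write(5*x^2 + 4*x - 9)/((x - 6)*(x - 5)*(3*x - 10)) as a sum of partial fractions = 539/(40*(3*x - 10)) - 136/(5*(x - 5)) + 195/(8*(x - 6))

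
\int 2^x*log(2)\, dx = 2^x + C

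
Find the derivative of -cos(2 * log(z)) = 2*sin(2*log(z))/z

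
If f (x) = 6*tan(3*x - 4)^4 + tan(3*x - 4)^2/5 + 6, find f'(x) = 72*tan(3*x - 4)^5 + 366*tan(3*x - 4)^3/5 + 6*tan(3*x - 4)/5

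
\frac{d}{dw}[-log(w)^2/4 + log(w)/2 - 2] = (1 - log(w))/(2*w)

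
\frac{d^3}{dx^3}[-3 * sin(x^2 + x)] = 24*x^3*cos(x^2 + x) + 36*x^2*cos(x^2 + x) + 36*x*sin(x^2 + x) + 18*x*cos(x^2 + x) + 18*sin(x^2 + x) + 3*cos(x^2 + x)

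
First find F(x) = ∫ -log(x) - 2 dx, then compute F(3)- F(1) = -3*log(3) - 2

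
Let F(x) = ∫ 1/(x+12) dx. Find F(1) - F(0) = -log(6) + log(13/2)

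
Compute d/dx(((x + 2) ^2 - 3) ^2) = 4*x^3 + 24*x^2 + 36*x + 8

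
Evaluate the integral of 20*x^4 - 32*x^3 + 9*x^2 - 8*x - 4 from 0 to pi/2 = (-3*pi/2 - 2 + pi^2/2)*(-pi^2/4 + pi + pi^3/4)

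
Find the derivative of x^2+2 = 2*x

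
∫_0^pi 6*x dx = 3*pi^2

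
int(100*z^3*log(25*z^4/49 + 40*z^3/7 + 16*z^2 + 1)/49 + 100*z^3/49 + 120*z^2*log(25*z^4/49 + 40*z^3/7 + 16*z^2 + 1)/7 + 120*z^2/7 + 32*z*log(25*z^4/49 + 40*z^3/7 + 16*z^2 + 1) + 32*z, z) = (z^2*(5*z + 28)^2 + 49)*log(z^2*(5*z + 28)^2/49 + 1)/49 + C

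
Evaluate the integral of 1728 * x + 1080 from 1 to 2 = 3672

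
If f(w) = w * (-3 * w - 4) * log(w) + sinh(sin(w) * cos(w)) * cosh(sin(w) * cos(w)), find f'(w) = -6*w*log(w) - 3*w - 4*log(w) + 2*cos(2*w)*sinh(sin(2*w)/2)^2 + cos(2*w) - 4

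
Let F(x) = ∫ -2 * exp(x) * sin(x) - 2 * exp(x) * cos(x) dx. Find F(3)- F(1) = 2*E*(-exp(2)*sin(3) + sin(1))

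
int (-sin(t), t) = cos(t) + C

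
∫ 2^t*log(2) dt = 2^t + C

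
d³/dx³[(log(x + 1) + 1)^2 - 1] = (4*log(x + 1) - 2)/(x^3 + 3*x^2 + 3*x + 1)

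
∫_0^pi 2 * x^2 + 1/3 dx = pi/3 + 2*pi^3/3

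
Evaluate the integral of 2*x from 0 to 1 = 1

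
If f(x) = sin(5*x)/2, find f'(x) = 5*cos(5*x)/2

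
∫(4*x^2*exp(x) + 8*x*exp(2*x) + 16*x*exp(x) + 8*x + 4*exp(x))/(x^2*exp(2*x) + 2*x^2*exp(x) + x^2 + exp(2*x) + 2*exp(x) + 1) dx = 4*((exp(x) + 1)*(log(x^2 + 1) - 1) + exp(x))/(exp(x) + 1) + C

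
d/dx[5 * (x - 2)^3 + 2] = 15*x^2 - 60*x + 60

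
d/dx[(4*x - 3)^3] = 192*x^2 - 288*x + 108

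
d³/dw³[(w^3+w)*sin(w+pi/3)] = -w^3*cos(w + pi/3) - 9*w^2*sin(w + pi/3) + 17*w*cos(w + pi/3) + 3*sin(w + pi/3)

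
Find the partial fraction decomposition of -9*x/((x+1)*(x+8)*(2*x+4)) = 6/(7*(x + 8)) - 3/(2*(x + 2)) + 9/(14*(x + 1))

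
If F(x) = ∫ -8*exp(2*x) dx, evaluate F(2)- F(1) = -4*exp(4) + 4*exp(2)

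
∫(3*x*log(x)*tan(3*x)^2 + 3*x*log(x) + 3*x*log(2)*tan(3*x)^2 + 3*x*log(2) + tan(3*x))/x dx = log(2*x)*tan(3*x) + C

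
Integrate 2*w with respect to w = w^2 + C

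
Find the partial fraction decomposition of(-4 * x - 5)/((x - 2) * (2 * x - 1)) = 14/(3*(2*x - 1)) - 13/(3*(x - 2))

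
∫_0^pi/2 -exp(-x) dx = -1 + exp(-pi/2)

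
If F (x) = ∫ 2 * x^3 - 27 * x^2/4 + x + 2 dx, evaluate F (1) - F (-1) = -1/2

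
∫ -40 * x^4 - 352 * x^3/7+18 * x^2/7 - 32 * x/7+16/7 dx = -8*x^5 - 88*x^4/7 + 6*x^3/7 - 16*x^2/7 + 16*x/7 + C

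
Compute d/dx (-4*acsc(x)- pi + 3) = 4/(x^2*sqrt(1 - 1/x^2))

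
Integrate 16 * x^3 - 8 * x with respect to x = 4*x^4 - 4*x^2 + C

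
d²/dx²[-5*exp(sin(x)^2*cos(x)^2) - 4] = 10*(6*sin(x)^8 - 10*sin(x)^6 - 4*sin(x)^4 - 2*sin(x)^2*cos(x)^6 + 8*sin(x)^2 - 1)*exp(sin(x)^2)*exp(-sin(x)^4)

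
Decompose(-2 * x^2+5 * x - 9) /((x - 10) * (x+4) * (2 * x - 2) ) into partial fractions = -61/(140*(x + 4)) + 1/(15*(x - 1)) - 53/(84*(x - 10))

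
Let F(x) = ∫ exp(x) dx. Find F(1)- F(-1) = E - exp(-1)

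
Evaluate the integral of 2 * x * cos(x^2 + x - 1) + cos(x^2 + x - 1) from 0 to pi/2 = cos(1 - pi^2/4) + sin(1)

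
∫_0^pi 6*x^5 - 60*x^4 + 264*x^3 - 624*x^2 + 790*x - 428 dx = -212 - (-2 + pi)^2 + ((-2 + pi)^2 + 2)^3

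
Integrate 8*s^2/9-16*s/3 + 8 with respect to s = 8*s^3/27 - 8*s^2/3 + 8*s + C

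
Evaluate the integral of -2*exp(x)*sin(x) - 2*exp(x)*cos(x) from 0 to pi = 0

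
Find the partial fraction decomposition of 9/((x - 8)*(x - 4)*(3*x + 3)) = 1/(15*(x + 1)) - 3/(20*(x - 4)) + 1/(12*(x - 8))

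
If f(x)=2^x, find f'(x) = 2^x*log(2)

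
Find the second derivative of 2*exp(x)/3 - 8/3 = 2*exp(x)/3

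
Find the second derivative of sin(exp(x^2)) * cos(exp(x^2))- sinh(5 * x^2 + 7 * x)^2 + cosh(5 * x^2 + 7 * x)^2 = 2*(-4*x^2*exp(x^2)*sin(2*exp(x^2)) + 2*x^2*cos(2*exp(x^2)) + cos(2*exp(x^2)))*exp(x^2)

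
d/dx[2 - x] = -1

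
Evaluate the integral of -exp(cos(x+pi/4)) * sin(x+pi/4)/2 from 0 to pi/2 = -exp(sqrt(2)/2)/2 + exp(-sqrt(2)/2)/2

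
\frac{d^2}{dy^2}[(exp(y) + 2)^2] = 4*exp(2*y) + 4*exp(y)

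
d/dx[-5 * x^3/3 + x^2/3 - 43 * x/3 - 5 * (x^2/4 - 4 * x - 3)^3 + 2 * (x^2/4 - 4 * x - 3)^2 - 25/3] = -15*x^5/32 + 75*x^4/4 - 913*x^3/4 + 673*x^2 + 8587*x/6 + 1721/3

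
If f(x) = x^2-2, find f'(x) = 2*x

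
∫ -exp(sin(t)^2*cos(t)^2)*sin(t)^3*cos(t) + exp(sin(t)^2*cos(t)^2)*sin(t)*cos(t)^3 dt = exp(1/8 - cos(4*t)/8)/2 + C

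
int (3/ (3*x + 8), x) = log(3*x/2 + 4) + C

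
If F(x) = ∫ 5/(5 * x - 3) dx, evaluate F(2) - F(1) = -log(2) + log(7)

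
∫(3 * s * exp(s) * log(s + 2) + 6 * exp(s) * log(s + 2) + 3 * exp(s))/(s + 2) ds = 3*exp(s)*log(s + 2) + C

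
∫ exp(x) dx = exp(x) + C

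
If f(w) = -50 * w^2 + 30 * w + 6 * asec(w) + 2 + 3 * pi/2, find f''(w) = (-100*w^5 + 200*w^3 - 12*w^2*sqrt(1 - 1/w^2) - 100*w + 6*sqrt(1 - 1/w^2))/(w^5 - 2*w^3 + w)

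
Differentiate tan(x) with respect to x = cos(x)^(-2)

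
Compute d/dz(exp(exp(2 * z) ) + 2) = 2*exp(2*z + exp(2*z))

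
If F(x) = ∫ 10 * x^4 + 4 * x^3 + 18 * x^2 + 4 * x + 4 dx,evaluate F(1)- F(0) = 15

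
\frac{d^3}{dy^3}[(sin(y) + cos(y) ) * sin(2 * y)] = 54*sqrt(2)*sin(y)^2*sin(y + pi/4) - 40*sin(y) - 14*cos(y)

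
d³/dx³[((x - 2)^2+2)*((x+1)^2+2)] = 24*x - 12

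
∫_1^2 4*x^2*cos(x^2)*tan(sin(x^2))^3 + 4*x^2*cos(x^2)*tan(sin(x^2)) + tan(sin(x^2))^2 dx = -tan(sin(1))^2 + 2*tan(sin(4))^2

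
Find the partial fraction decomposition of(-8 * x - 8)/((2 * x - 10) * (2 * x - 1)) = 4/(3*(2*x - 1)) - 8/(3*(x - 5))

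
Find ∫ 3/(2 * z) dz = 3*log(z)/2 + C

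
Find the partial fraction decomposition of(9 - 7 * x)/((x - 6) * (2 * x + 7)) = -67/(19*(2*x + 7)) - 33/(19*(x - 6))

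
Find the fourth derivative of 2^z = 2^z*log(2)^4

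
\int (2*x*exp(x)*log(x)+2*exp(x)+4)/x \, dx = 2*(exp(x) + 2)*log(x) + C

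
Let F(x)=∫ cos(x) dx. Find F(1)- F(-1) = 2*sin(1)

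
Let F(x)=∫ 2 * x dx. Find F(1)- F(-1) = 0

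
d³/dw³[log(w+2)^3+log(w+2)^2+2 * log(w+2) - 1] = (6*log(w + 2)^2 - 14*log(w + 2) + 4)/(w^3 + 6*w^2 + 12*w + 8)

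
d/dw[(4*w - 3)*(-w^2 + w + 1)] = -12*w^2 + 14*w + 1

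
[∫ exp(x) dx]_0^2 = -1 + exp(2)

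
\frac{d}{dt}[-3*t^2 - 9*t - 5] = -6*t - 9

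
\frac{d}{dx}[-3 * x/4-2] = -3/4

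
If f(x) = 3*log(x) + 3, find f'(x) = 3/x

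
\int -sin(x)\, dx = cos(x) + C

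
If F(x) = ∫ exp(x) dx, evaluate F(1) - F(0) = -1 + E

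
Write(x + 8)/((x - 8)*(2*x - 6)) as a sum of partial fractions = -11/(10*(x - 3)) + 8/(5*(x - 8))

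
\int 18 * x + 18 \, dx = 9*x^2 + 18*x + C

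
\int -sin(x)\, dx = cos(x) + C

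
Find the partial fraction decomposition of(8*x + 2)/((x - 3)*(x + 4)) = 30/(7*(x + 4)) + 26/(7*(x - 3))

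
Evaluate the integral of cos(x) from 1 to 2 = -sin(1) + sin(2)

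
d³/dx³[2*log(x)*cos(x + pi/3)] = (2*x^3*log(x)*sin(x + pi/3) - 6*x^2*cos(x + pi/3) + 6*x*sin(x + pi/3) + 4*cos(x + pi/3))/x^3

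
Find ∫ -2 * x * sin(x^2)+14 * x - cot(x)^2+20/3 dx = 7*x^2 + 23*x/3 + cos(x^2) + cot(x) + C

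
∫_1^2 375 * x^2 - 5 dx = 870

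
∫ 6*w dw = 3*w^2 + C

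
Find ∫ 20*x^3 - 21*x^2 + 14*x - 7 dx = 5*x^4 - 7*x^3 + 7*x^2 - 7*x + C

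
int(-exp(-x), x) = exp(-x) + C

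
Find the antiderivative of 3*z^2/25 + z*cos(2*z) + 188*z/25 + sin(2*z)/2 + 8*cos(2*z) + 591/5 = 3*z/5 + (z/2 + 4)*sin(2*z) + (z + 30)^3/25 + 4*(z + 30)^2/25 + C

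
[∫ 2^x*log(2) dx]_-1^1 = 3/2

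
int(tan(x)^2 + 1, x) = tan(x) + C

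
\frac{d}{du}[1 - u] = -1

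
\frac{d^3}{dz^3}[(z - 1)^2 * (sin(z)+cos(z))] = z^2*sin(z) - z^2*cos(z) - 8*z*sin(z) - 4*z*cos(z) + sin(z) + 11*cos(z)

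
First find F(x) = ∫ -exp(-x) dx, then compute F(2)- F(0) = -1 + exp(-2)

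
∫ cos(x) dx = sin(x) + C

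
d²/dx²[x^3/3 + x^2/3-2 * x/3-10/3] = 2*x + 2/3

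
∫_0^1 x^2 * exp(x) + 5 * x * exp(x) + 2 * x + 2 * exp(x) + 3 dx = 5 + 3*E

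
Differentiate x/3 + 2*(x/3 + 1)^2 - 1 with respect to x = 4*x/9 + 5/3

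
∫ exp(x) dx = exp(x) + C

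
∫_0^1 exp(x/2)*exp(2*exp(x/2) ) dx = -exp(2) + exp(2*exp(1/2))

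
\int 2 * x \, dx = x^2 + C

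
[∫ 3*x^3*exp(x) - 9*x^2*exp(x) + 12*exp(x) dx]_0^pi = 24 + 3*(-2 + pi)^3*exp(pi)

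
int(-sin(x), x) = cos(x) + C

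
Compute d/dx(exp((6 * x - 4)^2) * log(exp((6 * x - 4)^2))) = 72*x*(36*x^2 - 48*x)*exp(36*x^2 - 48*x + 16) + 1224*x*exp(36*x^2 - 48*x + 16) - 48*(36*x^2 - 48*x)*exp(36*x^2 - 48*x + 16) - 816*exp(36*x^2 - 48*x + 16)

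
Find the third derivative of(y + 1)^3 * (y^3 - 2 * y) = 120*y^3 + 180*y^2 + 24*y - 30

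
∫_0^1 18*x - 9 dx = 0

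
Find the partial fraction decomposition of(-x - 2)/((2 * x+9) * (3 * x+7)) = 1/(13*(3*x + 7)) - 5/(13*(2*x + 9))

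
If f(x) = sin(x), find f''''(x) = sin(x)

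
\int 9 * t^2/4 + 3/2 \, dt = 3*t^3/4 + 3*t/2 + C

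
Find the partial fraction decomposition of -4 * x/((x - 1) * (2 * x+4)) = -4/(3*(x + 2)) - 2/(3*(x - 1))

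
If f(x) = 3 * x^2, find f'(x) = 6*x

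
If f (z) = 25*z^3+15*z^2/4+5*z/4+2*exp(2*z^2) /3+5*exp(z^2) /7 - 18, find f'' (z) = 32*z^2*exp(2*z^2)/3 + 20*z^2*exp(z^2)/7 + 150*z + 8*exp(2*z^2)/3 + 10*exp(z^2)/7 + 15/2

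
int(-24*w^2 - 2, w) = -8*w^3 - 2*w + C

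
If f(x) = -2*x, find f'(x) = -2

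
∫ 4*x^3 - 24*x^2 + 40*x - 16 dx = x^4 - 8*x^3 + 20*x^2 - 16*x + C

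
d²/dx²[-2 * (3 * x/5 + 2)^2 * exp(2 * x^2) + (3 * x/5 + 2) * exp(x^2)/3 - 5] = -288*x^4*exp(2*x^2)/25 - 384*x^3*exp(2*x^2)/5 + 4*x^3*exp(x^2)/5 - 712*x^2*exp(2*x^2)/5 + 8*x^2*exp(x^2)/3 - 288*x*exp(2*x^2)/5 + 6*x*exp(x^2)/5 - 836*exp(2*x^2)/25 + 4*exp(x^2)/3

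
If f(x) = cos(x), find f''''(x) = cos(x)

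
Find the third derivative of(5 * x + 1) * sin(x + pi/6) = -5*x*cos(x + pi/6) - 15*sin(x + pi/6) - cos(x + pi/6)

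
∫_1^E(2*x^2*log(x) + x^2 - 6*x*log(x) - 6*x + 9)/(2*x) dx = (-3 + E)^2/2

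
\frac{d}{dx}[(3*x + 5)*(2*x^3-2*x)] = 24*x^3 + 30*x^2 - 12*x - 10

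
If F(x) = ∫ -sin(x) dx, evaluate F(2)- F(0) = -1 + cos(2)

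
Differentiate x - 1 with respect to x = 1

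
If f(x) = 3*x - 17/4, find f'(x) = 3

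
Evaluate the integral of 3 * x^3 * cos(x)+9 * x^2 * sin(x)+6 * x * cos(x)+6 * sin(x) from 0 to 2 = 36*sin(2)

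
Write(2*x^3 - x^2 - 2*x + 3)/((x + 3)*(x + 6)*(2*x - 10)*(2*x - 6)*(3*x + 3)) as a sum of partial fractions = -151/(5940*(x + 6)) + 1/(64*(x + 3)) + 1/(1440*(x + 1)) - 7/(864*(x - 3)) + 109/(6336*(x - 5))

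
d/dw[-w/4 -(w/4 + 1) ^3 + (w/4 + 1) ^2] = -3*w^2/64 - w/4 - 1/2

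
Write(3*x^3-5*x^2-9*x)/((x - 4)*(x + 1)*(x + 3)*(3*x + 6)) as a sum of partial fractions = 33/(14*(x + 3)) - 13/(9*(x + 2)) - 1/(30*(x + 1)) + 38/(315*(x - 4))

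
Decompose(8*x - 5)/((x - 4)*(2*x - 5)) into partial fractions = -10/(2*x - 5) + 9/(x - 4)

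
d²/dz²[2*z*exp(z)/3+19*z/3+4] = 2*z*exp(z)/3 + 4*exp(z)/3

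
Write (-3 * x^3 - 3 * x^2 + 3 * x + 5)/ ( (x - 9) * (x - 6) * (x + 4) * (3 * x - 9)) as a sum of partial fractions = -137/(2730*(x + 4)) - 47/(189*(x - 3)) + 733/(270*(x - 6)) - 1199/(351*(x - 9))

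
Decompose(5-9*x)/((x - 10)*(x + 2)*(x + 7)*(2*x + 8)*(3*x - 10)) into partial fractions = 405/(87296*(3*x - 10)) + 2/(465*(x + 7)) - 41/(3696*(x + 4)) + 23/(3840*(x + 2)) - 1/(1344*(x - 10))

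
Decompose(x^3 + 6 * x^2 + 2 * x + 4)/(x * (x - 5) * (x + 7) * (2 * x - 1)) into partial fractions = -53/(135*(2*x - 1)) + 59/(1260*(x + 7)) + 289/(540*(x - 5)) + 4/(35*x)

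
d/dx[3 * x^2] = 6*x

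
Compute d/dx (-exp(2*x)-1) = -2*exp(2*x)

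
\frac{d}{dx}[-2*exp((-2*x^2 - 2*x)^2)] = -32*x^3*exp(4*x^4 + 8*x^3 + 4*x^2) - 48*x^2*exp(4*x^4 + 8*x^3 + 4*x^2) - 16*x*exp(4*x^4 + 8*x^3 + 4*x^2)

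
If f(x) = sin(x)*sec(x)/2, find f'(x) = 1/(2*cos(x)^2)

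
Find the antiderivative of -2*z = -z^2 + C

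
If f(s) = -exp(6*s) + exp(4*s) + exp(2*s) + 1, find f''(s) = -36*exp(6*s) + 16*exp(4*s) + 4*exp(2*s)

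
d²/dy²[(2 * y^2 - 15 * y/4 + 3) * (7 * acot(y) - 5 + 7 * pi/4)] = (56*y^4*acot(y) - 40*y^4 + 14*pi*y^4 - 56*y^3 + 112*y^2*acot(y) - 80*y^2 + 28*pi*y^2 - 28*y + 56*acot(y) + 14*pi + 65)/(2*y^4 + 4*y^2 + 2)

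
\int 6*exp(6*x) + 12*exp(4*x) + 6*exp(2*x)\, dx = (exp(2*x) + 1)^3 + C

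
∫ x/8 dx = x^2/16 + C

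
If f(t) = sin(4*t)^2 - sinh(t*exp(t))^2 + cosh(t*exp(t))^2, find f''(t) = -32*sin(4*t)^2 + 32*cos(4*t)^2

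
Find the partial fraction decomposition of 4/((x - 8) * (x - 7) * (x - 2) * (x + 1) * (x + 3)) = 1/(275*(x + 3)) - 1/(108*(x + 1)) + 2/(225*(x - 2)) - 1/(100*(x - 7)) + 2/(297*(x - 8))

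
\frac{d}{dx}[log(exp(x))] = 1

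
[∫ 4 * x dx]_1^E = -2 + 2*exp(2)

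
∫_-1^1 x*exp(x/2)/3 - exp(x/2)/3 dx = -4*exp(1/2)/3 + 8*exp(-1/2)/3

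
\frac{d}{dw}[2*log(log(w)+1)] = 2/(w*log(w) + w)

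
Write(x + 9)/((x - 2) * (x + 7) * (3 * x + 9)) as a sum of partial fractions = 1/(54*(x + 7)) - 1/(10*(x + 3)) + 11/(135*(x - 2))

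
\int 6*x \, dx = 3*x^2 + C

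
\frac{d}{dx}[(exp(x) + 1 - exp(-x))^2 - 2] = (2*exp(4*x) + 2*exp(3*x) + 2*exp(x) - 2)*exp(-2*x)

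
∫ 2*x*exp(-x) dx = 2*(-x - 1)*exp(-x) + C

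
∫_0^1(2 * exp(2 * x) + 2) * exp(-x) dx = -2*exp(-1) + 2*E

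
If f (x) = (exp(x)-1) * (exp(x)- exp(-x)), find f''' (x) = (8*exp(3*x) - exp(2*x) - 1)*exp(-x)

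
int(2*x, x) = x^2 + C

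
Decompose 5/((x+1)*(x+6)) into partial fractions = -1/(x + 6) + 1/(x + 1)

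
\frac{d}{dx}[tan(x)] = cos(x)^(-2)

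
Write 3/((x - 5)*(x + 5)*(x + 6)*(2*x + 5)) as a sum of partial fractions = -8/(175*(2*x + 5)) - 3/(77*(x + 6)) + 3/(50*(x + 5)) + 1/(550*(x - 5))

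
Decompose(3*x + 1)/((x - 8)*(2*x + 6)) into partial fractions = 4/(11*(x + 3)) + 25/(22*(x - 8))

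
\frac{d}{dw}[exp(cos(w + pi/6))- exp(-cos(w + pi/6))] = -(exp(sqrt(3)*cos(w))*exp(-sin(w)) + 1)*exp(-cos(w + pi/6))*sin(w + pi/6)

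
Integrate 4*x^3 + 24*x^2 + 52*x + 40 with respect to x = x^4 + 8*x^3 + 26*x^2 + 40*x + C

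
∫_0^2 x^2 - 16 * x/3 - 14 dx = -36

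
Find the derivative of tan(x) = cos(x)^(-2)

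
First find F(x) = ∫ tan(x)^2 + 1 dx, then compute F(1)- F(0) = tan(1)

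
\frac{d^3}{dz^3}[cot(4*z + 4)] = -384*cot(4*z + 4)^4 - 512*cot(4*z + 4)^2 - 128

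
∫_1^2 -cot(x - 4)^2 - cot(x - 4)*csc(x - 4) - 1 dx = cot(3) - csc(2) - cot(2) + csc(3)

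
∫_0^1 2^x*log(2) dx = 1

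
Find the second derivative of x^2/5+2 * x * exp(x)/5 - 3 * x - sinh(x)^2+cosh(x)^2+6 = 2*x*exp(x)/5 + 4*exp(x)/5 + 2/5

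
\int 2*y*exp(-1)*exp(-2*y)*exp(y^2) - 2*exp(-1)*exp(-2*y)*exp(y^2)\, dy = exp((y - 1)^2 - 2) + C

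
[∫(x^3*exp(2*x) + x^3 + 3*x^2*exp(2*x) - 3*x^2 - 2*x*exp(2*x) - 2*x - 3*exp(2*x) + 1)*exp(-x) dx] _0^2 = -3*exp(-2) + 3*exp(2)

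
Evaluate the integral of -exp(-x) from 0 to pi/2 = -1 + exp(-pi/2)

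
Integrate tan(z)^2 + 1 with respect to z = tan(z) + C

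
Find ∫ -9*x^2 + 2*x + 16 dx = -3*x^3 + x^2 + 16*x + C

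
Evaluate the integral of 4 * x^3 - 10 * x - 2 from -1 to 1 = -4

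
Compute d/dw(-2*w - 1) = -2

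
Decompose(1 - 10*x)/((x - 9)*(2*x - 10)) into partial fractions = 49/(8*(x - 5)) - 89/(8*(x - 9))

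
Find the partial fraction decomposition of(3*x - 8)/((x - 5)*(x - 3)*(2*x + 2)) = -11/(48*(x + 1)) - 1/(16*(x - 3)) + 7/(24*(x - 5))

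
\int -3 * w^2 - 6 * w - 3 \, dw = -w^3 - 3*w^2 - 3*w + C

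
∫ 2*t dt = t^2 + C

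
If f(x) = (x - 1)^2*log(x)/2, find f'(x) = (2*x^2*log(x) + x^2 - 2*x*log(x) - 2*x + 1)/(2*x)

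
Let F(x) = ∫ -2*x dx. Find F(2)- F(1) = -3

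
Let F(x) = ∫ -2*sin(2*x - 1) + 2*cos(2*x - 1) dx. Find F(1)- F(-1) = sin(3) + cos(1) + sin(1) - cos(3)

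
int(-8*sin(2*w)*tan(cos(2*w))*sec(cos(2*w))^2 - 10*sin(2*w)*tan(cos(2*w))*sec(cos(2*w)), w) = (2*sec(cos(2*w)) + 5)*sec(cos(2*w)) + C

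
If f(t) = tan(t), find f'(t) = cos(t)^(-2)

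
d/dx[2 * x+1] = 2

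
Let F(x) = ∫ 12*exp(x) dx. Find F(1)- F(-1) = -12*exp(-1) + 12*E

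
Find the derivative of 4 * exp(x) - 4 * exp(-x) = (4*exp(2*x) + 4)*exp(-x)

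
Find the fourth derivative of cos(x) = cos(x)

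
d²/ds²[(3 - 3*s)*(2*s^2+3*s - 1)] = -36*s - 6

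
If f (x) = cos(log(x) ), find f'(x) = -sin(log(x))/x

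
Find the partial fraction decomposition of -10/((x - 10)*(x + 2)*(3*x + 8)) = -45/(38*(3*x + 8)) + 5/(12*(x + 2)) - 5/(228*(x - 10))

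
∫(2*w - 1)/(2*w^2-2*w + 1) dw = log(2*w^2 - 2*w + 1)/2 + C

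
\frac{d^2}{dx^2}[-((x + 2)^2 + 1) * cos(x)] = x^2*cos(x) + 4*x*sin(x) + 4*x*cos(x) + 8*sin(x) + 3*cos(x)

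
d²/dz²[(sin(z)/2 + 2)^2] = -2*sin(z) + cos(2*z)/2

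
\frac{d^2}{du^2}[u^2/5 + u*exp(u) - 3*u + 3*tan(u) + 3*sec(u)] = u*exp(u) + 2*exp(u) + 6*tan(u)^3 + 6*tan(u)^2*sec(u) + 6*tan(u) + 3*sec(u) + 2/5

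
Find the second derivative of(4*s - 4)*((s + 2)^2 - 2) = 24*s + 24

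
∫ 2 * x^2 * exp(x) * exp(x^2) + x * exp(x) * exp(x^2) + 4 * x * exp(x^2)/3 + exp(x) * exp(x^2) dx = (x*exp(x) + 2/3)*exp(x^2) + C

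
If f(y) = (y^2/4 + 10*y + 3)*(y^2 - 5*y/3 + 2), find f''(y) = 3*y^2 + 115*y/2 - 79/3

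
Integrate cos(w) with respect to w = sin(w) + C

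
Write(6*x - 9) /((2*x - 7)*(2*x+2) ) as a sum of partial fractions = 4/(3*(2*x - 7)) + 5/(6*(x + 1))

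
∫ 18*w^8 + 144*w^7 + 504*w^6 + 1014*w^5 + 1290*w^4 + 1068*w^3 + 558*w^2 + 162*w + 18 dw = 2*w^9 + 18*w^8 + 72*w^7 + 169*w^6 + 258*w^5 + 267*w^4 + 186*w^3 + 81*w^2 + 18*w + C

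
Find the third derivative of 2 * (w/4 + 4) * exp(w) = w*exp(w)/2 + 19*exp(w)/2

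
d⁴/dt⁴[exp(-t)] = exp(-t)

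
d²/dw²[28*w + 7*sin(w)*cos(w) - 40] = -14*sin(2*w)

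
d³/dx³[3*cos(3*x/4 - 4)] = 81*sin(3*x/4 - 4)/64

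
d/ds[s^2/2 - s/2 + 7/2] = s - 1/2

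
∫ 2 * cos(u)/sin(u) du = 2*log(sin(u)/2) + C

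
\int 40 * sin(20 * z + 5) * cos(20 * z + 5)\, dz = sin(20*z + 5)^2 + C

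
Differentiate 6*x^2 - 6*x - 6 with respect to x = 12*x - 6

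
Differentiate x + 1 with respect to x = 1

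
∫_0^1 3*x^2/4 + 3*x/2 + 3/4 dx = 7/4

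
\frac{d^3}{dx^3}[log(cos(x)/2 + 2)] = (14*sin(x) - 2*sin(2*x))/(cos(x) + 4)^3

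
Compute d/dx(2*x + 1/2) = 2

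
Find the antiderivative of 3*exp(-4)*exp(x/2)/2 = 3*exp(x/2 - 4) + C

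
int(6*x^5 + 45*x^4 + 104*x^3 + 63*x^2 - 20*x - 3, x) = x^6 + 9*x^5 + 26*x^4 + 21*x^3 - 10*x^2 - 3*x + C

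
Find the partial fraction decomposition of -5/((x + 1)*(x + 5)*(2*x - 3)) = -4/(13*(2*x - 3)) - 5/(52*(x + 5)) + 1/(4*(x + 1))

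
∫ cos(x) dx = sin(x) + C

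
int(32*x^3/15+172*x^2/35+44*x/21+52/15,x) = 8*x^4/15 + 172*x^3/105 + 22*x^2/21 + 52*x/15 + C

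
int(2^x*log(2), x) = 2^x + C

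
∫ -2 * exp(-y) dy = 2*exp(-y) + C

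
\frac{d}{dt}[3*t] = 3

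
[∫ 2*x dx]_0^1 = 1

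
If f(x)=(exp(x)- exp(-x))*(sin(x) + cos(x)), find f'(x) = 2*(exp(2*x)*cos(x) + sin(x))*exp(-x)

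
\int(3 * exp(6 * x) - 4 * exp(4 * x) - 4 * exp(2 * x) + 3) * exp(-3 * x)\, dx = 8*sinh(x)^3 - 2*sinh(x) + C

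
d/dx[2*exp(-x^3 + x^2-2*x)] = -6*x^2*exp(-x^3 + x^2 - 2*x) + 4*x*exp(-x^3 + x^2 - 2*x) - 4*exp(-x^3 + x^2 - 2*x)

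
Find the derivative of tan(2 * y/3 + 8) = 2*tan(2*y/3 + 8)^2/3 + 2/3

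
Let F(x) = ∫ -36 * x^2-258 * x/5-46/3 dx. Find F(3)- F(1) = -8236/15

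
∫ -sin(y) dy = cos(y) + C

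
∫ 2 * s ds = s^2 + C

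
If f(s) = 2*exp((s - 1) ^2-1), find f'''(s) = 16*s^3*exp(s^2 - 2*s) - 48*s^2*exp(s^2 - 2*s) + 72*s*exp(s^2 - 2*s) - 40*exp(s^2 - 2*s)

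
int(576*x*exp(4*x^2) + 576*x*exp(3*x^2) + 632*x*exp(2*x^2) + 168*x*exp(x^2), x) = (72*exp(3*x^2) + 96*exp(2*x^2) + 158*exp(x^2) + 84)*exp(x^2) + C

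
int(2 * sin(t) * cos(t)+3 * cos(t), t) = (sin(t) + 3)*sin(t) + C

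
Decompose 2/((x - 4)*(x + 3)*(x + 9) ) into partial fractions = 1/(39*(x + 9)) - 1/(21*(x + 3)) + 2/(91*(x - 4))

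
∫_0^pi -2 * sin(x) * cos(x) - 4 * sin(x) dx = -8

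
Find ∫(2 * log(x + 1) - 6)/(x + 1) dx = (log(x + 1) - 3)^2 + C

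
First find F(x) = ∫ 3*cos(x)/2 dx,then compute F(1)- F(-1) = 3*sin(1)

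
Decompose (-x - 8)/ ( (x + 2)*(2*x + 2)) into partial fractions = 3/(x + 2) - 7/(2*(x + 1))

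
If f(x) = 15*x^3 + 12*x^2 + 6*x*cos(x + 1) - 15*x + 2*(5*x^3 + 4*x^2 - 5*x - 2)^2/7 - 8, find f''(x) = 1500*x^4/7 + 1600*x^3/7 - 816*x^2/7 - 6*x*cos(x + 1) - 90*x/7 - 12*sin(x + 1) + 204/7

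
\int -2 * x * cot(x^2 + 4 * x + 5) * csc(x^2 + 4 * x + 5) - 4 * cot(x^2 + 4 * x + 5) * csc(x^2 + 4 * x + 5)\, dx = csc((x + 2)^2 + 1) + C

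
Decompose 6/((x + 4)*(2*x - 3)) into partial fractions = 12/(11*(2*x - 3)) - 6/(11*(x + 4))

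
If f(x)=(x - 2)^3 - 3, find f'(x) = 3*x^2 - 12*x + 12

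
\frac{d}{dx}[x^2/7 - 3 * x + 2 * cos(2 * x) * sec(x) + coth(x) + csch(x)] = 2*x/7 - 4*sin(x) - 2*sin(x)/cos(x)^2 - 3 - cosh(x)/sinh(x)^2 - 1/sinh(x)^2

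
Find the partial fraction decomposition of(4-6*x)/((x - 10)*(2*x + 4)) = -2/(3*(x + 2)) - 7/(3*(x - 10))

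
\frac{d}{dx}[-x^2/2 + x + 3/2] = 1 - x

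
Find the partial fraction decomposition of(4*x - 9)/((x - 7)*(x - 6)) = -15/(x - 6) + 19/(x - 7)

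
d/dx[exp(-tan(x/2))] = -exp(-tan(x/2))/(cos(x) + 1)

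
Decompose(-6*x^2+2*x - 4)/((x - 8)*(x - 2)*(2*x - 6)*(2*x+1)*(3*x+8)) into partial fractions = -81/(3808*(3*x + 8)) + 4/(595*(2*x + 1)) - 1/(35*(x - 2)) + 26/(595*(x - 3)) - 31/(2720*(x - 8))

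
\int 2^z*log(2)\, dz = 2^z + C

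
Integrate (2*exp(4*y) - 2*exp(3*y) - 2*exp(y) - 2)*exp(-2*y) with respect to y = (-(1 - exp(y))*exp(y) - 1)^2*exp(-2*y) + C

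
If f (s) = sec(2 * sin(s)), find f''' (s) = 2*(12*sin(s)*tan(2*sin(s))^2 + 6*sin(s) - 24*cos(s)^2*tan(2*sin(s))^3 - 20*cos(s)^2*tan(2*sin(s)) + tan(2*sin(s)))*cos(s)/(1 - 2*cos(sin(s))^2)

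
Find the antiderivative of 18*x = 9*x^2 + C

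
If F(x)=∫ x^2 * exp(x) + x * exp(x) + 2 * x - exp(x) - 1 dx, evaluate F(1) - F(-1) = -2 - 2*exp(-1)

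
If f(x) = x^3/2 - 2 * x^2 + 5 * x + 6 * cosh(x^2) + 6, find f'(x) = 3*x^2/2 + 12*x*sinh(x^2) - 4*x + 5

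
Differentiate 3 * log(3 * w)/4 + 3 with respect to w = 3/(4*w)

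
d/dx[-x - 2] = -1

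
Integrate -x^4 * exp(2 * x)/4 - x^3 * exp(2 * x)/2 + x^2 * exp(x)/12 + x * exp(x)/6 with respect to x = x^2*(-3*x^2*exp(x) + 2)*exp(x)/24 + C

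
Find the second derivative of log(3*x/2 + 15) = -1/(x^2 + 20*x + 100)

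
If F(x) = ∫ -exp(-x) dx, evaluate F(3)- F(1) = -exp(-1) + exp(-3)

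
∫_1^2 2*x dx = 3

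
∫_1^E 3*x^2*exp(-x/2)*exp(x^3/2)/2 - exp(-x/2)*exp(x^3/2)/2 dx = -1 + exp(-E/2 + exp(3)/2)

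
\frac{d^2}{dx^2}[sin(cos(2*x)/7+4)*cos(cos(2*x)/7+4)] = -16*sin(2*x)^2*sin(cos(2*x)/7 + 4)*cos(cos(2*x)/7 + 4)/49 + 4*sin(cos(2*x)/7 + 4)^2*cos(2*x)/7 - 4*cos(2*x)*cos(cos(2*x)/7 + 4)^2/7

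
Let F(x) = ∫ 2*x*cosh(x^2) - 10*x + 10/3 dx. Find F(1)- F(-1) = 20/3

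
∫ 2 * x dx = x^2 + C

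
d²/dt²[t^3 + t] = 6*t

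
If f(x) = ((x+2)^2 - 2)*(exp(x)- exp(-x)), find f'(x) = (x^2*exp(2*x) + x^2 + 6*x*exp(2*x) + 2*x + 6*exp(2*x) - 2)*exp(-x)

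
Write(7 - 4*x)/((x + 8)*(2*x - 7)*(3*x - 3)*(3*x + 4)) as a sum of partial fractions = 111/(4060*(3*x + 4)) - 56/(10005*(2*x - 7)) - 13/(4140*(x + 8)) - 1/(315*(x - 1))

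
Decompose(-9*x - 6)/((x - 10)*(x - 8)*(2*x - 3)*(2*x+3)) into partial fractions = -5/(437*(2*x + 3)) - 1/(17*(2*x - 3)) + 3/(19*(x - 8)) - 48/(391*(x - 10))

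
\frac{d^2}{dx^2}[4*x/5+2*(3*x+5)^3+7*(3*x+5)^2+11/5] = 324*x + 666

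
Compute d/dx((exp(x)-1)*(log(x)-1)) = (x*exp(x)*log(x) - x*exp(x) + exp(x) - 1)/x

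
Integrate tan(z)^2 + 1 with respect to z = tan(z) + C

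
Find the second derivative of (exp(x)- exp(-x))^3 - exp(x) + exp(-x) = (9*exp(6*x) - 4*exp(4*x) + 4*exp(2*x) - 9)*exp(-3*x)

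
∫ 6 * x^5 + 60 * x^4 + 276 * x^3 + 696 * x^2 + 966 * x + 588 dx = x^6 + 12*x^5 + 69*x^4 + 232*x^3 + 483*x^2 + 588*x + C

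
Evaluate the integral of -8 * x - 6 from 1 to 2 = -18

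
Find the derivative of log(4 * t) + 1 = 1/t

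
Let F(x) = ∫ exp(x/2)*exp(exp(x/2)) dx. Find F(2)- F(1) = -2*exp(exp(1/2)) + 2*exp(E)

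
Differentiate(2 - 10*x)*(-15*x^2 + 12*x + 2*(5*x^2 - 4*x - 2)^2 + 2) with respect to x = -2500*x^4 + 3600*x^3 + 210*x^2 - 972*x - 12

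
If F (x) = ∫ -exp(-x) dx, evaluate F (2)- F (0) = -1 + exp(-2)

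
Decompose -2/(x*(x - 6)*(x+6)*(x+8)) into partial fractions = 1/(112*(x + 8)) - 1/(72*(x + 6)) - 1/(504*(x - 6)) + 1/(144*x)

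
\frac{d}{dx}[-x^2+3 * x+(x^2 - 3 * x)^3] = 6*x^5 - 45*x^4 + 108*x^3 - 81*x^2 - 2*x + 3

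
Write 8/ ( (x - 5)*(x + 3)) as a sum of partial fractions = -1/(x + 3) + 1/(x - 5)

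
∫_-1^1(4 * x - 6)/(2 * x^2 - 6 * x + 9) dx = -log(34) + log(10)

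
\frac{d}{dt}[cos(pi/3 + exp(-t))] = exp(-t)*sin(pi/3 + exp(-t))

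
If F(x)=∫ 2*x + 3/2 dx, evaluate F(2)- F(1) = 9/2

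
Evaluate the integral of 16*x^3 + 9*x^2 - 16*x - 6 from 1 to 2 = 51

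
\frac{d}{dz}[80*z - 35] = 80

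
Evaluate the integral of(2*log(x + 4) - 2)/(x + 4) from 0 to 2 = -(-1 + log(4))^2 + (-1 + log(6))^2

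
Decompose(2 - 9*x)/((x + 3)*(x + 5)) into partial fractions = -47/(2*(x + 5)) + 29/(2*(x + 3))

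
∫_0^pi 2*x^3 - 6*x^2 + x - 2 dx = (-2 + pi/2)*(pi + pi^3)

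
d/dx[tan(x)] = cos(x)^(-2)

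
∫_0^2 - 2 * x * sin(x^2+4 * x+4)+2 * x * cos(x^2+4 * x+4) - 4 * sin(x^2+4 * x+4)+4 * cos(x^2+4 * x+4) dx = cos(16) + sin(16) - cos(4) - sin(4)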